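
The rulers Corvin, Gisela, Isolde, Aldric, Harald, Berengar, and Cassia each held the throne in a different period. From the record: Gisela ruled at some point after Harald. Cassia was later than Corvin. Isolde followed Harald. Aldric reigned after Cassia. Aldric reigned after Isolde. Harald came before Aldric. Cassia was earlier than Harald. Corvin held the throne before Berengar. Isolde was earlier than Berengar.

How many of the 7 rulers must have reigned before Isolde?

Directly stated before Isolde: Harald.
Cassia reaches Isolde via Cassia → Harald → Isolde.
Corvin reaches Isolde via Corvin → Cassia → Harald → Isolde.
No chain forces Gisela (or any of the others) ahead of Isolde.
That's Cassia, Corvin, and Harald — 3 in all.

3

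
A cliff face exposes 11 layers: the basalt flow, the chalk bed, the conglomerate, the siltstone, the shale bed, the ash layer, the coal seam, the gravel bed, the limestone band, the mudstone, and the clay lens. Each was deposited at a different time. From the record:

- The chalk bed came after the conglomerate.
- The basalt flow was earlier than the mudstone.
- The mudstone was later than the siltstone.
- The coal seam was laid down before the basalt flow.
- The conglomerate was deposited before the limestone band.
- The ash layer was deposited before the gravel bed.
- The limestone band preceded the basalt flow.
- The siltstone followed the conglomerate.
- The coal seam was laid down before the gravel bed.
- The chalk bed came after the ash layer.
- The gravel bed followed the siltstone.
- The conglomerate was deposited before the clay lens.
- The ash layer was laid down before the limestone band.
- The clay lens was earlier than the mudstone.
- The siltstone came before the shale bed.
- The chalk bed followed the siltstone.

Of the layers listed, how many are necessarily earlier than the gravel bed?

Directly stated before the gravel bed: the ash layer, the coal seam, and the siltstone.
The conglomerate reaches the gravel bed via the conglomerate → the siltstone → the gravel bed.
That's the ash layer, the coal seam, the conglomerate, and the siltstone — 4 in all.

4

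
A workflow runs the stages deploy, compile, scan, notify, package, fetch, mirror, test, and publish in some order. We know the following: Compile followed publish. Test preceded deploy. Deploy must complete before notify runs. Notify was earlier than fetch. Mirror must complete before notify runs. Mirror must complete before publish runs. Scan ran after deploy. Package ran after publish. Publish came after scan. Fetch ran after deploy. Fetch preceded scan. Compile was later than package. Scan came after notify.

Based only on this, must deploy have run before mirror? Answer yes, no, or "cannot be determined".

cannot be determined

No chain of stated constraints runs from deploy to mirror, and none runs from mirror to deploy either.
So the relative order of deploy and mirror is not fixed by the given facts.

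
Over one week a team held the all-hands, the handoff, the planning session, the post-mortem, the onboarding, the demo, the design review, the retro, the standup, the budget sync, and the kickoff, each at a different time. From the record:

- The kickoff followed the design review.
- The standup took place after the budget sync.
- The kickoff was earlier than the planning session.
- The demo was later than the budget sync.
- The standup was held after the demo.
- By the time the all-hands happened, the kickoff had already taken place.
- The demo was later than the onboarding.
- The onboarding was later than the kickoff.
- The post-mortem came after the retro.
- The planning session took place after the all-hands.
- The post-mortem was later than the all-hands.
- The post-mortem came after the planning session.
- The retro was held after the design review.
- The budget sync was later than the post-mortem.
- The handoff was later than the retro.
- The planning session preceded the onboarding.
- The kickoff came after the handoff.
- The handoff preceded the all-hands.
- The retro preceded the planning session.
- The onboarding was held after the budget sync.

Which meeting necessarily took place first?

the design review

The design review has a chain of constraints placing it before every other meeting, so the design review must be first.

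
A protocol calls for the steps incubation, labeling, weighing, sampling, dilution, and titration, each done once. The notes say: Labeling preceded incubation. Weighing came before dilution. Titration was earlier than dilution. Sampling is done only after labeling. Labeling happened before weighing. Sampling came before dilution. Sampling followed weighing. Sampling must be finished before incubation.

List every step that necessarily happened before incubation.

labeling, sampling, weighing

Directly stated before incubation: labeling and sampling.
Weighing reaches incubation via weighing → sampling → incubation.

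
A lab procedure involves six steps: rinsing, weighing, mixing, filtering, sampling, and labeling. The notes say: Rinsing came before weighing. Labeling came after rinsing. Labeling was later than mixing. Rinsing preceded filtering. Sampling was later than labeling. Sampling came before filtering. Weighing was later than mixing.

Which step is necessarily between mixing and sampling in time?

labeling

Tracing the constraints gives mixing → labeling → sampling, so labeling sits after mixing and before sampling.
No other step is forced both after mixing and before sampling.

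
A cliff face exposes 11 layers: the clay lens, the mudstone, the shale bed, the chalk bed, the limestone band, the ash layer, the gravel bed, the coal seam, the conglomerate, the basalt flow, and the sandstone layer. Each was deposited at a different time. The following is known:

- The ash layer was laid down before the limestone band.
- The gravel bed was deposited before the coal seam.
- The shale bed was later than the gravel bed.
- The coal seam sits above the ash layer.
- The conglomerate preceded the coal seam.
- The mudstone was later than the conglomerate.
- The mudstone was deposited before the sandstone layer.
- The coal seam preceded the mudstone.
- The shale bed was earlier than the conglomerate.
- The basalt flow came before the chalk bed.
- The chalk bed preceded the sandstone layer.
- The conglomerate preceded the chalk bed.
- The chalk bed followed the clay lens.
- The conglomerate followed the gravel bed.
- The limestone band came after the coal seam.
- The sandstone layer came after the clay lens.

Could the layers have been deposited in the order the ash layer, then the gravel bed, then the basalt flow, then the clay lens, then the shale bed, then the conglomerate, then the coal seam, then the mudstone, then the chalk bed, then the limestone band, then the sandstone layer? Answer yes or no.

yes

Check each stated constraint against the proposed order — e.g. the clay lens is ahead of the sandstone layer; the ash layer is ahead of the limestone band. Every pair is in the required order; nothing is violated.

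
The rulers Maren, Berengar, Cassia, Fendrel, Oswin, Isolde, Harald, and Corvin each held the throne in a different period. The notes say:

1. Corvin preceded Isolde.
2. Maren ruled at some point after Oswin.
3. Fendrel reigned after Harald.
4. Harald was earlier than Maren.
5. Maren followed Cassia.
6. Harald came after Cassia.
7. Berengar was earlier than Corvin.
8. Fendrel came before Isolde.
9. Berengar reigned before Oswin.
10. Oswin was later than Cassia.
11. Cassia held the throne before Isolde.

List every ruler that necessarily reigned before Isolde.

Berengar, Cassia, Corvin, Fendrel, Harald

Directly stated before Isolde: Cassia, Corvin, and Fendrel.
Berengar reaches Isolde via Berengar → Corvin → Isolde.
Harald reaches Isolde via Harald → Fendrel → Isolde.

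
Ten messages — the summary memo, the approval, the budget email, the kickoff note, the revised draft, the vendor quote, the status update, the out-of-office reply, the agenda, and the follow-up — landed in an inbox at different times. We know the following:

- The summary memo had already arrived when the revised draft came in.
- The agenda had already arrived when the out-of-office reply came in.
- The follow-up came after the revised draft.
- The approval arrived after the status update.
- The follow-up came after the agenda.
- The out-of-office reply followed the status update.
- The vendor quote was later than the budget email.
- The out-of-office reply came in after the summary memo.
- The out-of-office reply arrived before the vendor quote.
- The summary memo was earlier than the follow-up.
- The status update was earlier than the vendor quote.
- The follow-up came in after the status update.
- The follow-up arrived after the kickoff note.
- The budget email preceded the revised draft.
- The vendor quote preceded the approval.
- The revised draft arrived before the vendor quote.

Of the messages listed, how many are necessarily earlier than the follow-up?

6

Directly stated before the follow-up: the agenda, the kickoff note, the revised draft, the status update, and the summary memo.
The budget email reaches the follow-up via the budget email → the revised draft → the follow-up.
No chain forces the approval (or any of the others) ahead of the follow-up.
That's the agenda, the budget email, the kickoff note, the revised draft, the status update, and the summary memo — 6 in all.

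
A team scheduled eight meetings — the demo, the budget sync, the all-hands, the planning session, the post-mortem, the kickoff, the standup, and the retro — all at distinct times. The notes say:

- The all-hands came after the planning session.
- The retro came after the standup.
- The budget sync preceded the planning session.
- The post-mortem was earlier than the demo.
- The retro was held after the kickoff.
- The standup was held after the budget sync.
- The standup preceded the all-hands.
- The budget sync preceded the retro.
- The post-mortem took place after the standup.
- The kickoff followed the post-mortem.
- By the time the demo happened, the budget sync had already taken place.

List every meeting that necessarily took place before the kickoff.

Directly stated before the kickoff: the post-mortem.
The budget sync reaches the kickoff via the budget sync → the standup → the post-mortem → the kickoff.
The standup reaches the kickoff via the standup → the post-mortem → the kickoff.
No chain forces the all-hands (or any of the others) ahead of the kickoff.

the budget sync, the post-mortem, the standup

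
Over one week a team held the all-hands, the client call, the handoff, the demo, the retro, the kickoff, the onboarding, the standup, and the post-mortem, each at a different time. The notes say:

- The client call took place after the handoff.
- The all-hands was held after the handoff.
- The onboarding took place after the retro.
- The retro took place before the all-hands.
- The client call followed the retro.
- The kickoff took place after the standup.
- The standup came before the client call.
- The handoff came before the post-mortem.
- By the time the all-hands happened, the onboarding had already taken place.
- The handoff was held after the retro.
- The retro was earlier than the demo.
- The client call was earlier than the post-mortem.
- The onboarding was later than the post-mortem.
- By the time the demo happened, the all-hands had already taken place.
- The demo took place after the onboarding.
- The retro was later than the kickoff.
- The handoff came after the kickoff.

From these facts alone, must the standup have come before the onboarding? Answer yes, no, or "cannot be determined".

Chain the constraints: the standup → the client call → the post-mortem → the onboarding. Each link is directly stated, so the standup comes before the onboarding.

yes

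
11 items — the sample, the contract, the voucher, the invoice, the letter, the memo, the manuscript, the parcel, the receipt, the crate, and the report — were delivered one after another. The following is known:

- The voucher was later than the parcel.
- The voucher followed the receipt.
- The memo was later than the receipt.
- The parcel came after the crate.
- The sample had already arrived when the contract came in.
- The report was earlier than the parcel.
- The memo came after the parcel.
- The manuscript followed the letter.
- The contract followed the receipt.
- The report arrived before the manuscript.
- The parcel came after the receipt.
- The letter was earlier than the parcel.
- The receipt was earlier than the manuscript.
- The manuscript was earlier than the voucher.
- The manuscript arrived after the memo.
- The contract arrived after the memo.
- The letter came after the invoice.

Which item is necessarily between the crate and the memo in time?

Tracing the constraints gives the crate → the parcel → the memo, so the parcel sits after the crate and before the memo.
No other item is forced both after the crate and before the memo.

the parcel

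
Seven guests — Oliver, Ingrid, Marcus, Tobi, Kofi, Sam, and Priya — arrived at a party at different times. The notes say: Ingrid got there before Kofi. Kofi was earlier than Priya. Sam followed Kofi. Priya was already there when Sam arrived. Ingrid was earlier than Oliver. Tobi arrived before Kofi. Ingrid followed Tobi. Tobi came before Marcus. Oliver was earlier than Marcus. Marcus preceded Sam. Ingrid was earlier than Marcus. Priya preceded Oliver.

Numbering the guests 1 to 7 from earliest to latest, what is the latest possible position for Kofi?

Kofi must come before Marcus, Oliver, Priya, and Sam — 4 guests forced after them.
Everything else can be placed before Kofi in some valid order, so Kofi can sit as late as position 7 − 4 = 3.

3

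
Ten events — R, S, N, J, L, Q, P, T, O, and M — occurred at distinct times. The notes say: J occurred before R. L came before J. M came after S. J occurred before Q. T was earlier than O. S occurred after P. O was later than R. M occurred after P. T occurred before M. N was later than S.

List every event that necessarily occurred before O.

Directly stated before O: R and T.
J reaches O via J → R → O.
L reaches O via L → J → R → O.
No chain forces Q (or any of the others) ahead of O.

J, L, R, T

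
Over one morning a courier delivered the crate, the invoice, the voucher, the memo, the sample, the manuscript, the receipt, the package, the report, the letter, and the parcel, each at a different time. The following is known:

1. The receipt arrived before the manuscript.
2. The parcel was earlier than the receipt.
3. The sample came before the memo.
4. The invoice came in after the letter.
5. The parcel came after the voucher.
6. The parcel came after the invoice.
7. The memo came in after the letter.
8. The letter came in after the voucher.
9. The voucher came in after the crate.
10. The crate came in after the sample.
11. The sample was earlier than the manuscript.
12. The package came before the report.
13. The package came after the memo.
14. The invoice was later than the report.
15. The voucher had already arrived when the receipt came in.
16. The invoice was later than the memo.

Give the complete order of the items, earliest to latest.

The constraints fix every adjacent pair, so only one ordering works:
the sample → the crate → the voucher → the letter → the memo → the package → the report → the invoice → the parcel → the receipt → the manuscript.

the sample, the crate, the voucher, the letter, the memo, the package, the report, the invoice, the parcel, the receipt, the manuscript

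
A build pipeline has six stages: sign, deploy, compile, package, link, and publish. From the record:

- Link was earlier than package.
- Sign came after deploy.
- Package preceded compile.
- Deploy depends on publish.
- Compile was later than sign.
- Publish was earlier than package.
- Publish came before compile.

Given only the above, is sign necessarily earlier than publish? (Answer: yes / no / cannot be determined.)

no

Tracing the constraints gives publish → deploy → sign, so publish must come before sign.
That means sign cannot be before publish.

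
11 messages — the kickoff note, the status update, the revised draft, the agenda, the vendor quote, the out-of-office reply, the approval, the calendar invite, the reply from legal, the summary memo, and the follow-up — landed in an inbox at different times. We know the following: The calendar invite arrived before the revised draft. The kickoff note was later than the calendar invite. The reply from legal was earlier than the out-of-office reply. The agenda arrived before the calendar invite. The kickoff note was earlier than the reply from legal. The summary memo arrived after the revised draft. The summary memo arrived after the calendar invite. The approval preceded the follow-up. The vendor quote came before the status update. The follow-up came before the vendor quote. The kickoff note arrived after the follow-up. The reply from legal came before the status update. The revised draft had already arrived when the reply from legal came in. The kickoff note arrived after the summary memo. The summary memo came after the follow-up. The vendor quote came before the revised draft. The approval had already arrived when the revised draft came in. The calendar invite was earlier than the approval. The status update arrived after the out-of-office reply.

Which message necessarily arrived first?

The agenda has a chain of constraints placing it before every other message, so the agenda must be first.

the agenda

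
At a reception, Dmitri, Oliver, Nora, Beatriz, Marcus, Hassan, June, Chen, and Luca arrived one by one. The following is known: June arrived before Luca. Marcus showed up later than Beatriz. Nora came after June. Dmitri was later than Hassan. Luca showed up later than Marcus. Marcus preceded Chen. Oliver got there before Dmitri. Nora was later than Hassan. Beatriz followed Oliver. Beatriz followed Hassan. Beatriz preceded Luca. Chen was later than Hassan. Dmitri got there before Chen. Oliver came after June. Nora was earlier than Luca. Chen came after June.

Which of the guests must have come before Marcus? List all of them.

Directly stated before Marcus: Beatriz.
Hassan reaches Marcus via Hassan → Beatriz → Marcus.
June reaches Marcus via June → Oliver → Beatriz → Marcus.
Oliver reaches Marcus via Oliver → Beatriz → Marcus.

Beatriz, Hassan, June, Oliver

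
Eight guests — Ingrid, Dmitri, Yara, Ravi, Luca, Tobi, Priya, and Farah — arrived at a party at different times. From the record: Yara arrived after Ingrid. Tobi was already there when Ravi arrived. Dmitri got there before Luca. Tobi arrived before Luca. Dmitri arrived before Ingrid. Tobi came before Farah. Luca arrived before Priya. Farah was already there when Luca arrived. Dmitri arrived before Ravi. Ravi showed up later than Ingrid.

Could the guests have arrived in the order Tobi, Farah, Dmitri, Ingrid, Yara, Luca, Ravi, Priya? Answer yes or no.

yes

Check each stated constraint against the proposed order — e.g. Tobi is ahead of Luca; Tobi is ahead of Ravi. Every pair is in the required order; nothing is violated.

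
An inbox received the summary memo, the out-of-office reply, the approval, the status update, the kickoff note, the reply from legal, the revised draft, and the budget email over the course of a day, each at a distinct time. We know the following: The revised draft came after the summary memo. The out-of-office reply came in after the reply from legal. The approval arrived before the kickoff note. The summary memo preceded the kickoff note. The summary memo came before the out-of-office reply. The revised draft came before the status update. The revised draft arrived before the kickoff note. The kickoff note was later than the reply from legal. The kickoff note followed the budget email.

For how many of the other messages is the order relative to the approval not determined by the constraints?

Forced after the approval: the kickoff note.
That leaves the budget email, the out-of-office reply, the reply from legal, the revised draft, the status update, and the summary memo with no forced order relative to the approval — 6.

6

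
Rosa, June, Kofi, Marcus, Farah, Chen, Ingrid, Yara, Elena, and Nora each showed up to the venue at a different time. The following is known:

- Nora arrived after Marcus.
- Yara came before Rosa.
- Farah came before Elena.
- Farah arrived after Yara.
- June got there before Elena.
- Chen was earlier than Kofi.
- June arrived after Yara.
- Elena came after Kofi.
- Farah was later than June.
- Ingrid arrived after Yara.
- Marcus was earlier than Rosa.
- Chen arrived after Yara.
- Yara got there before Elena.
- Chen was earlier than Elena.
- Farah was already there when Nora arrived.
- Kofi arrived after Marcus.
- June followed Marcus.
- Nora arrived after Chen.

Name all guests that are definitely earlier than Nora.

Chen, Farah, June, Marcus, Yara

Directly stated before Nora: Chen, Farah, and Marcus.
June reaches Nora via June → Farah → Nora.
Yara reaches Nora via Yara → Farah → Nora.
No chain forces Rosa (or any of the others) ahead of Nora.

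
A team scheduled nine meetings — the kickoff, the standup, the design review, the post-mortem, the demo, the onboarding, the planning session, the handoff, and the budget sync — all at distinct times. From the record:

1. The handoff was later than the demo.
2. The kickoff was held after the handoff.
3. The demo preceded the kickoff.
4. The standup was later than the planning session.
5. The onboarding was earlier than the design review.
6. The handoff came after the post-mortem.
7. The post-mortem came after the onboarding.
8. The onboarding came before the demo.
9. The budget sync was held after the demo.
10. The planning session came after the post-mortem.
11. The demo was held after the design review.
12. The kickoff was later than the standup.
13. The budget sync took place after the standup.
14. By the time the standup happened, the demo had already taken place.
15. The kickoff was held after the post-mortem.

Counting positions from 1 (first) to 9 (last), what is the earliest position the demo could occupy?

The design review and the onboarding must both come before the demo — 2 forced predecessors.
Nothing else is forced ahead of the demo, so its earliest slot is position 2 + 1 = 3.

3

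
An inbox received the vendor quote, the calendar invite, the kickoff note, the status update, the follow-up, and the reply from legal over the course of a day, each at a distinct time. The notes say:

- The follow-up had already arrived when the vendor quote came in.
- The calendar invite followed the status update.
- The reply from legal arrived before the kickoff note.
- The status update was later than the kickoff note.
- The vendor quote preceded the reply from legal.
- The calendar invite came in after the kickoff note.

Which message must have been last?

the calendar invite

Every other message has a chain of constraints placing it before the calendar invite, so the calendar invite is last.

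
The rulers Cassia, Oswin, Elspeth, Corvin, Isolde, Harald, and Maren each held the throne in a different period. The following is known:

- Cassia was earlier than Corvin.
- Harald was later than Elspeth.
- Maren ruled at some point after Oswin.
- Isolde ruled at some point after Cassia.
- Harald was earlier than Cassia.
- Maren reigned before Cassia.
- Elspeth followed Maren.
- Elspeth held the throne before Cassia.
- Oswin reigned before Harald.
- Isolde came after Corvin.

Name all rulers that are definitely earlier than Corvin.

Directly stated before Corvin: Cassia.
Elspeth reaches Corvin via Elspeth → Cassia → Corvin.
Harald reaches Corvin via Harald → Cassia → Corvin.
Maren reaches Corvin via Maren → Cassia → Corvin.
Likewise Oswin reaches Corvin by chaining the stated constraints.
No chain forces Isolde ahead of Corvin.

Cassia, Elspeth, Harald, Maren, Oswin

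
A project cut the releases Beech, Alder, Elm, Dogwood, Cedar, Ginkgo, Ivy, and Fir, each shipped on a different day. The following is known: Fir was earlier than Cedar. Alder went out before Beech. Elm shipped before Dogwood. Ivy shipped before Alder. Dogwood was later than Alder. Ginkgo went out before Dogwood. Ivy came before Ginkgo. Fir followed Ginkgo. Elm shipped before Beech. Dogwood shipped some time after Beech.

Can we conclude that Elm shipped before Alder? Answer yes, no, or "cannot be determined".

No chain of stated constraints runs from Elm to Alder, and none runs from Alder to Elm either.
So the relative order of Elm and Alder is not fixed by the given facts.

cannot be determined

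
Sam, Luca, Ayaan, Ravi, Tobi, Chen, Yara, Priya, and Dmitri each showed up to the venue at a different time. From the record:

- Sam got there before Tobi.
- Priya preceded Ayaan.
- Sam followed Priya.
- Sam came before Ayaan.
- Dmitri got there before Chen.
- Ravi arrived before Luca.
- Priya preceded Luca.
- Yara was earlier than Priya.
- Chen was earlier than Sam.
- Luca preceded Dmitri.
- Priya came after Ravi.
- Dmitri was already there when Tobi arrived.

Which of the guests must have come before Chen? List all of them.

Directly stated before Chen: Dmitri.
Luca reaches Chen via Luca → Dmitri → Chen.
Priya reaches Chen via Priya → Luca → Dmitri → Chen.
Ravi reaches Chen via Ravi → Luca → Dmitri → Chen.
Likewise Yara reaches Chen by chaining the stated constraints.

Dmitri, Luca, Priya, Ravi, Yara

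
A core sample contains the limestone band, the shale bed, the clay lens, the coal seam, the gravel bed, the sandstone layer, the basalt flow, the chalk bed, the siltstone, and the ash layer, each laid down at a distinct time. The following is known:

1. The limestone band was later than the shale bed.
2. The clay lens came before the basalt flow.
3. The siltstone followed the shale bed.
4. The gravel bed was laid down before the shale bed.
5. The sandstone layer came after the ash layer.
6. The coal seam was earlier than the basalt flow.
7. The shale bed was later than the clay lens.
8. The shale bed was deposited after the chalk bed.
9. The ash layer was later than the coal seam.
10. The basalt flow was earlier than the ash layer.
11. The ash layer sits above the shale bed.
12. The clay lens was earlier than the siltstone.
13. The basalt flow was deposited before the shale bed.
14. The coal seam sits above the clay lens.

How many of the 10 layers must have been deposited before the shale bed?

5

Directly stated before the shale bed: the basalt flow, the chalk bed, the clay lens, and the gravel bed.
The coal seam reaches the shale bed via the coal seam → the basalt flow → the shale bed.
No chain forces the siltstone (or any of the others) ahead of the shale bed.
That's the basalt flow, the chalk bed, the clay lens, the coal seam, and the gravel bed — 5 in all.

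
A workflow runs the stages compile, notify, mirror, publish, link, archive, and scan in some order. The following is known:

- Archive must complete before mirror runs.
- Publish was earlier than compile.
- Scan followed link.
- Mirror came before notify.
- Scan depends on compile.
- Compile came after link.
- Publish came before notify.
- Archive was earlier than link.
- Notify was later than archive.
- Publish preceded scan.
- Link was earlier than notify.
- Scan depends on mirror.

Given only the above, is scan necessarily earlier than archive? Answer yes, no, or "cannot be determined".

Tracing the constraints gives archive → link → scan, so archive must come before scan.
That means scan cannot be before archive.

no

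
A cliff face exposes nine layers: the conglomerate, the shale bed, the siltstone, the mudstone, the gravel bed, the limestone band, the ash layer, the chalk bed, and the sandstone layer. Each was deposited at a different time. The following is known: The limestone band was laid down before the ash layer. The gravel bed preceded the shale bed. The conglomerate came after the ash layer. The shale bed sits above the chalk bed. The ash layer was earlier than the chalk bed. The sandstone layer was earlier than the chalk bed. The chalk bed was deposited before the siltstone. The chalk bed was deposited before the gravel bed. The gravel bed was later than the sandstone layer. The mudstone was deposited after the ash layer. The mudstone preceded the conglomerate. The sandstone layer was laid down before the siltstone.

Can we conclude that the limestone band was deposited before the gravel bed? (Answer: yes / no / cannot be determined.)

Chain the constraints: the limestone band → the ash layer → the chalk bed → the gravel bed. Each link is directly stated, so the limestone band comes before the gravel bed.

yes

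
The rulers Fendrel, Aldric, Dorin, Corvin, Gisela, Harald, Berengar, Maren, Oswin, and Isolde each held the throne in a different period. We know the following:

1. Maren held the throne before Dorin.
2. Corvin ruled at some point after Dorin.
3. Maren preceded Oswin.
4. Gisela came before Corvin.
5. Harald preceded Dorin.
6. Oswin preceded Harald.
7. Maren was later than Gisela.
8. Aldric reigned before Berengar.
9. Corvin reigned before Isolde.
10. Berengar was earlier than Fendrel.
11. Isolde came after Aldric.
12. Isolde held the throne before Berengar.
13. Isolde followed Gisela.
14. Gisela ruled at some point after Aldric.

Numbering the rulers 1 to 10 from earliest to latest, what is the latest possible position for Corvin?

Corvin must come before Berengar, Fendrel, and Isolde — 3 rulers forced after them.
Everything else can be placed before Corvin in some valid order, so Corvin can sit as late as position 10 − 3 = 7.

7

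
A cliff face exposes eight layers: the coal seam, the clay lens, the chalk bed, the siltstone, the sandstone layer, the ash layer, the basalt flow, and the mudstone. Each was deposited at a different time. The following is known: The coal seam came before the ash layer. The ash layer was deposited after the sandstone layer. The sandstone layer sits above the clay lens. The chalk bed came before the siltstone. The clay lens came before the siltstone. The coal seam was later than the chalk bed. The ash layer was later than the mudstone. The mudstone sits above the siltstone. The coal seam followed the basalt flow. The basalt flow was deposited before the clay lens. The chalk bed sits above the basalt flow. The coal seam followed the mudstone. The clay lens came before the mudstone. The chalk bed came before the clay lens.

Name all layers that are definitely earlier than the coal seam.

the basalt flow, the chalk bed, the clay lens, the mudstone, the siltstone

Directly stated before the coal seam: the basalt flow, the chalk bed, and the mudstone.
The clay lens reaches the coal seam via the clay lens → the mudstone → the coal seam.
The siltstone reaches the coal seam via the siltstone → the mudstone → the coal seam.
No chain forces the sandstone layer (or any of the others) ahead of the coal seam.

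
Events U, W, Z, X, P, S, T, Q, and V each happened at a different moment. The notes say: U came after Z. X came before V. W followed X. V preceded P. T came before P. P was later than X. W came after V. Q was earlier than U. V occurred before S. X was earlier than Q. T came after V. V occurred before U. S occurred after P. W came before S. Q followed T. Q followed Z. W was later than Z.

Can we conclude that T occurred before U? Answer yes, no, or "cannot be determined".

yes

Chain the constraints: T → Q → U. Each link is directly stated, so T comes before U.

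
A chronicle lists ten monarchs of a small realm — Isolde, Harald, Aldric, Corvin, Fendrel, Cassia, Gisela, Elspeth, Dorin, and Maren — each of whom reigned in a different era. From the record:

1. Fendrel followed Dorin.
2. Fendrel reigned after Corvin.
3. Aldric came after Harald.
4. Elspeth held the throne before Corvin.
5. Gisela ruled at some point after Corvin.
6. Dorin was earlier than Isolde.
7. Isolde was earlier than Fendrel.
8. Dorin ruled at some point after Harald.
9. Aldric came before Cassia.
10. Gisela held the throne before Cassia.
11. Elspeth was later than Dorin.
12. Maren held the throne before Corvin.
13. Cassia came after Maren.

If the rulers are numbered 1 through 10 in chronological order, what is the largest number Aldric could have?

9

Aldric must come before Cassia — 1 ruler forced after them.
Everything else can be placed before Aldric in some valid order, so Aldric can sit as late as position 10 − 1 = 9.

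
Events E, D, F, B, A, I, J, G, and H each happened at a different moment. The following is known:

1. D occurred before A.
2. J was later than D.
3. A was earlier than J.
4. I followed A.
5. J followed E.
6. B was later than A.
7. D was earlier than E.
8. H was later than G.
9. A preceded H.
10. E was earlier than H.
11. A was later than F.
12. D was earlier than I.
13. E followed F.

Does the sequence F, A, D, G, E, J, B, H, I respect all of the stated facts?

no

The constraints require D before A, but in the proposed sequence A appears ahead of D. That one violation is enough.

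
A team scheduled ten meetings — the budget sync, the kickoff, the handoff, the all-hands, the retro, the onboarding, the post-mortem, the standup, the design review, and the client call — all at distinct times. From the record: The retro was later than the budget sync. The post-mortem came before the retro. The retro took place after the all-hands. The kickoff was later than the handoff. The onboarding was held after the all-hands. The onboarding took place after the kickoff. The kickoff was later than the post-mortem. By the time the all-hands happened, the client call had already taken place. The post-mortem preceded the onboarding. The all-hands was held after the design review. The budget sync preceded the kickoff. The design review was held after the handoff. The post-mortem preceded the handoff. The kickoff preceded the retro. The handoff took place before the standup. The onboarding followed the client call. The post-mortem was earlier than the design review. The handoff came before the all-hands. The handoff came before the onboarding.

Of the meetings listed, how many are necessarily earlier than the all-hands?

4

Directly stated before the all-hands: the client call, the design review, and the handoff.
The post-mortem reaches the all-hands via the post-mortem → the design review → the all-hands.
No chain forces the kickoff (or any of the others) ahead of the all-hands.
That's the client call, the design review, the handoff, and the post-mortem — 4 in all.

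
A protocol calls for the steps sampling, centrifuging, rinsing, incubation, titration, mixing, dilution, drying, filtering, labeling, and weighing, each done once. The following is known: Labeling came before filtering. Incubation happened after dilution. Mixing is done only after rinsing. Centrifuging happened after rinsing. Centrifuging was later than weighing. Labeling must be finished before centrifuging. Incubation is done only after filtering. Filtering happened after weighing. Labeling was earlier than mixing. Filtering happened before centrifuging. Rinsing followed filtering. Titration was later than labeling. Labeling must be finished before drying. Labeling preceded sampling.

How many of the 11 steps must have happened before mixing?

Directly stated before mixing: labeling and rinsing.
Filtering reaches mixing via filtering → rinsing → mixing.
Weighing reaches mixing via weighing → filtering → rinsing → mixing.
No chain forces incubation (or any of the others) ahead of mixing.
That's filtering, labeling, rinsing, and weighing — 4 in all.

4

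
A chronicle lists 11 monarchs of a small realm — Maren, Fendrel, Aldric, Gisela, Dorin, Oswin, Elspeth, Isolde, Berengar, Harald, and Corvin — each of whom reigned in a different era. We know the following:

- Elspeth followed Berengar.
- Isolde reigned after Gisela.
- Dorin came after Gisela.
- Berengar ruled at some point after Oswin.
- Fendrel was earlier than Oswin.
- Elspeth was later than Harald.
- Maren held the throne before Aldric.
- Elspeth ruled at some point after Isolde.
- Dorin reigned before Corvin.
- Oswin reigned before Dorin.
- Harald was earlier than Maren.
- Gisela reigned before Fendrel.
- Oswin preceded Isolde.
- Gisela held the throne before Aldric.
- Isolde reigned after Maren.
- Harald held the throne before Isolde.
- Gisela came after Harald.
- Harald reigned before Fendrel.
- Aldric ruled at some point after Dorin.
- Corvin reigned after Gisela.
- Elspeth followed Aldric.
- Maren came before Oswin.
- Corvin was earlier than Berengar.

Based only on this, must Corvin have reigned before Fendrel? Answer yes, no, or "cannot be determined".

no

Tracing the constraints gives Fendrel → Oswin → Dorin → Corvin, so Fendrel must come before Corvin.
That means Corvin cannot be before Fendrel.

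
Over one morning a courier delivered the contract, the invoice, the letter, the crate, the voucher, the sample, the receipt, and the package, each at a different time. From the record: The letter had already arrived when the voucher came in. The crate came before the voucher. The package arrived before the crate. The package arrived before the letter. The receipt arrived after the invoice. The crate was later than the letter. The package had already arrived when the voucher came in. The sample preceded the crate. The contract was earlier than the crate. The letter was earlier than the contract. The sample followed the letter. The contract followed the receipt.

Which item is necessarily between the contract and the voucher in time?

the crate

Tracing the constraints gives the contract → the crate → the voucher, so the crate sits after the contract and before the voucher.
No other item is forced both after the contract and before the voucher.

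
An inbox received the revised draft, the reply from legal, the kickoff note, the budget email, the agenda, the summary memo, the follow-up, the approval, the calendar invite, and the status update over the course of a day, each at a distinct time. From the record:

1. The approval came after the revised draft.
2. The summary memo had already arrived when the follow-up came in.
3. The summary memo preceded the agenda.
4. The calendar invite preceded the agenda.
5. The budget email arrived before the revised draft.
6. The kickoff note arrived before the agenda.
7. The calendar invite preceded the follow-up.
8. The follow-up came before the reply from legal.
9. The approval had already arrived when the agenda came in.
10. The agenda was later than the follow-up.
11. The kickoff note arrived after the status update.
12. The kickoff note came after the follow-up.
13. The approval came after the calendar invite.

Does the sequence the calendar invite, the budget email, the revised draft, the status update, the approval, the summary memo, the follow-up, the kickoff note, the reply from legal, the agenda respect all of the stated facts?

Check each stated constraint against the proposed order — e.g. the calendar invite is ahead of the follow-up; the calendar invite is ahead of the agenda. Every pair is in the required order; nothing is violated.

yes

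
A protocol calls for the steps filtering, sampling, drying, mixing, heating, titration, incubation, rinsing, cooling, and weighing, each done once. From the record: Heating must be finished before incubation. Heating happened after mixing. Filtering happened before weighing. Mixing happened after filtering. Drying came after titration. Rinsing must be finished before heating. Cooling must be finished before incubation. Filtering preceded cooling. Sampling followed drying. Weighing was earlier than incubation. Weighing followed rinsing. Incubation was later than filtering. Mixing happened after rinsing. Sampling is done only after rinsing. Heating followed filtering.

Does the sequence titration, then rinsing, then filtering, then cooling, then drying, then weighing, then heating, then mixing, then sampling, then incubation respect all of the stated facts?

no

The constraints require mixing before heating, but in the proposed sequence heating appears ahead of mixing. That one violation is enough.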